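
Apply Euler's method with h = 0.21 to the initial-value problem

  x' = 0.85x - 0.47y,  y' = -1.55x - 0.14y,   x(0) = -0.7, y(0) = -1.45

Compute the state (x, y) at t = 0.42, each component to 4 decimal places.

-0.6871, -0.9229

Euler on (x,y): x_{n+1} = x_n + h·x', y_{n+1} = y_n + h·y'.
0.000000: (-0.700000, -1.450000); f=(0.086500, 1.288000) → (-0.681835, -1.179520)
0.210000: (-0.681835, -1.179520); f=(-0.025185, 1.221977) → (-0.687124, -0.922905)
(x(0.42), y(0.42)) ≈ (-0.6871, -0.9229)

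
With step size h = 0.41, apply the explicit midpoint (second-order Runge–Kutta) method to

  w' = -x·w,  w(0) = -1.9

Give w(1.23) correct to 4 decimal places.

Midpoint: k1 = f(x_n, w_n); k2 = f(x_n + h/2, w_n + (h/2)·k1); w_{n+1} = w_n + h·k2.
x=0.000000, w=-1.900000:
  k1 = f(0.000000, -1.900000) = 0.000000
  k2 = f(0.205000, -1.900000) = 0.389500
  w ← -1.900000 + 0.41·0.389500 = -1.740305
x=0.410000, w=-1.740305:
  k1 = f(0.410000, -1.740305) = 0.713525
  k2 = f(0.615000, -1.594032) = 0.980330
  w ← -1.740305 + 0.41·0.980330 = -1.338370
x=0.820000, w=-1.338370:
  k1 = f(0.820000, -1.338370) = 1.097463
  k2 = f(1.025000, -1.113390) = 1.141225
  w ← -1.338370 + 0.41·1.141225 = -0.870468
w(1.23) ≈ -0.8705

-0.8705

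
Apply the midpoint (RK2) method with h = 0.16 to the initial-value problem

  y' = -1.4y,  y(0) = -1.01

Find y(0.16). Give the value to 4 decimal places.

-0.8091

Midpoint: k1 = f(x_n, y_n); k2 = f(x_n + h/2, y_n + (h/2)·k1); y_{n+1} = y_n + h·k2.
x=0.000000, y=-1.010000:
  k1 = f(0.000000, -1.010000) = 1.414000
  k2 = f(0.080000, -0.896880) = 1.255632
  y ← -1.010000 + 0.16·1.255632 = -0.809099
y(0.16) ≈ -0.8091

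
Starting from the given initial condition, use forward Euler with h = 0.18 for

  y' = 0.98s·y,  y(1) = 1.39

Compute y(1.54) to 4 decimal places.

2.4495

Euler: y_{n+1} = y_n + h·f(s_n, y_n).
s=1.000000, y=1.390000: f=1.362200 → y ← 1.390000 + 0.18·1.362200 = 1.635196
s=1.180000, y=1.635196: f=1.890941 → y ← 1.635196 + 0.18·1.890941 = 1.975565
s=1.360000, y=1.975565: f=2.633033 → y ← 1.975565 + 0.18·2.633033 = 2.449511
y(1.54) ≈ 2.4495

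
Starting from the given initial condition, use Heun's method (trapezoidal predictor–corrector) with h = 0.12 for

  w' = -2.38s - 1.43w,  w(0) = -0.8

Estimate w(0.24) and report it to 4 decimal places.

-0.6316

Heun: k1 = f(s_n, w_n); k2 = f(s_n + h, w_n + h·k1); w_{n+1} = w_n + (h/2)·(k1 + k2).
s=0.000000, w=-0.800000:
  k1 = f(0.000000, -0.800000) = 1.144000
  k2 = f(0.120000, -0.662720) = 0.662090
  w ← -0.800000 + (0.12/2)·(1.144000 + 0.662090) = -0.691635
s=0.120000, w=-0.691635:
  k1 = f(0.120000, -0.691635) = 0.703438
  k2 = f(0.240000, -0.607222) = 0.297128
  w ← -0.691635 + (0.12/2)·(0.703438 + 0.297128) = -0.631601
w(0.24) ≈ -0.6316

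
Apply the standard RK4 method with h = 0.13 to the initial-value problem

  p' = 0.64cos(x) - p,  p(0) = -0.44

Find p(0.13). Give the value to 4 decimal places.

-0.3086

RK4: k1 = f(x_n, p_n); k2 = f(x_n + h/2, p_n + (h/2)·k1); k3 = f(x_n + h/2, p_n + (h/2)·k2); k4 = f(x_n + h, p_n + h·k3); p_{n+1} = p_n + (h/6)·(k1 + 2k2 + 2k3 + k4).
x=0.000000, p=-0.440000:
  k1 = f(0.000000, -0.440000) = 1.080000
  k2 = f(0.065000, -0.369800) = 1.008448
  k3 = f(0.065000, -0.374451) = 1.013099
  k4 = f(0.130000, -0.308297) = 0.942897
  p ← -0.440000 + (0.13/6)·(k1 + 2k2 + 2k3 + k4) = -0.308570
p(0.13) ≈ -0.3086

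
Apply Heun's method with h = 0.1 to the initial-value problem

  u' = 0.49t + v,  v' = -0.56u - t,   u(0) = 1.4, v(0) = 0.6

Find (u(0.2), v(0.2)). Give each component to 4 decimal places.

1.5128, 0.4167

Heun on (u,v): k1 = f(t_n, state_n); k2 = f(t_n + h, state_n + h·k1); state_{n+1} = state_n + (h/2)·(k1 + k2).
0.000000: (1.400000, 0.600000)
  k1 = (0.600000, -0.784000)
  predictor → (1.460000, 0.521600)
  k2 = (0.570600, -0.917600)
  → (1.458530, 0.514920)
0.100000: (1.458530, 0.514920)
  k1 = (0.563920, -0.916777)
  predictor → (1.514922, 0.423242)
  k2 = (0.521242, -1.048356)
  → (1.512788, 0.416663)
(u(0.2), v(0.2)) ≈ (1.5128, 0.4167)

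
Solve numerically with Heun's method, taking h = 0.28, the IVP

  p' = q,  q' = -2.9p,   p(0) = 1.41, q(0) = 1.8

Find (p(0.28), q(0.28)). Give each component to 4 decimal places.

1.7537, 0.4505

Heun on (p,q): k1 = f(x_n, state_n); k2 = f(x_n + h, state_n + h·k1); state_{n+1} = state_n + (h/2)·(k1 + k2).
0.000000: (1.410000, 1.800000)
  k1 = (1.800000, -4.089000)
  predictor → (1.914000, 0.655080)
  k2 = (0.655080, -5.550600)
  → (1.753711, 0.450456)
(p(0.28), q(0.28)) ≈ (1.7537, 0.4505)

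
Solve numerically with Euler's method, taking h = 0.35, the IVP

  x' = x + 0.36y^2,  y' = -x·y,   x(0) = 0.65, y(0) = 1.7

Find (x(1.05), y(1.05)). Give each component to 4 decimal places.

Euler on (x,y): x_{n+1} = x_n + h·x', y_{n+1} = y_n + h·y'.
0.000000: (0.650000, 1.700000); f=(1.690400, -1.105000) → (1.241640, 1.313250)
0.350000: (1.241640, 1.313250); f=(1.862505, -1.630584) → (1.893517, 0.742546)
0.700000: (1.893517, 0.742546); f=(2.092011, -1.406023) → (2.625721, 0.250438)
(x(1.05), y(1.05)) ≈ (2.6257, 0.2504)

2.6257, 0.2504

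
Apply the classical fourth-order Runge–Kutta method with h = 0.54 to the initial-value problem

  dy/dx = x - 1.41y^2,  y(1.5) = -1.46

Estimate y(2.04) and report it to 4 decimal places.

-5.6517

RK4: k1 = f(x_n, y_n); k2 = f(x_n + h/2, y_n + (h/2)·k1); k3 = f(x_n + h/2, y_n + (h/2)·k2); k4 = f(x_n + h, y_n + h·k3); y_{n+1} = y_n + (h/6)·(k1 + 2k2 + 2k3 + k4).
x=1.500000, y=-1.460000:
  k1 = f(1.500000, -1.460000) = -1.505556
  k2 = f(1.770000, -1.866500) = -3.142190
  k3 = f(1.770000, -2.308391) = -5.743425
  k4 = f(2.040000, -4.561450) = -27.297620
  y ← -1.460000 + (0.54/6)·(k1 + 2k2 + 2k3 + k4) = -5.651697
y(2.04) ≈ -5.6517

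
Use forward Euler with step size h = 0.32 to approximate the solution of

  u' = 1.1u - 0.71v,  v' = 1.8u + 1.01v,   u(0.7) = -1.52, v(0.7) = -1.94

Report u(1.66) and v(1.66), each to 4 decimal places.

-0.6471, -8.0643

Euler on (u,v): u_{n+1} = u_n + h·u', v_{n+1} = v_n + h·v'.
0.700000: (-1.520000, -1.940000); f=(-0.294600, -4.695400) → (-1.614272, -3.442528)
1.020000: (-1.614272, -3.442528); f=(0.668496, -6.382643) → (-1.400353, -5.484974)
1.340000: (-1.400353, -5.484974); f=(2.353943, -8.060460) → (-0.647092, -8.064321)
(u(1.66), v(1.66)) ≈ (-0.6471, -8.0643)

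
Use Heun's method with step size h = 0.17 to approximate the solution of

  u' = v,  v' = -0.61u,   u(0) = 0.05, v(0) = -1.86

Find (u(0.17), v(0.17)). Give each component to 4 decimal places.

-0.2666, -1.8488

Heun on (u,v): k1 = f(t_n, state_n); k2 = f(t_n + h, state_n + h·k1); state_{n+1} = state_n + (h/2)·(k1 + k2).
0.000000: (0.050000, -1.860000)
  k1 = (-1.860000, -0.030500)
  predictor → (-0.266200, -1.865185)
  k2 = (-1.865185, 0.162382)
  → (-0.266641, -1.848790)
(u(0.17), v(0.17)) ≈ (-0.2666, -1.8488)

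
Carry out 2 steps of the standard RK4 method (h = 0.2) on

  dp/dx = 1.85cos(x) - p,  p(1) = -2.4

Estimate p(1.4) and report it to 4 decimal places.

-1.3968

RK4: k1 = f(x_n, p_n); k2 = f(x_n + h/2, p_n + (h/2)·k1); k3 = f(x_n + h/2, p_n + (h/2)·k2); k4 = f(x_n + h, p_n + h·k3); p_{n+1} = p_n + (h/6)·(k1 + 2k2 + 2k3 + k4).
x=1.000000, p=-2.400000:
  k1 = f(1.000000, -2.400000) = 3.399559
  k2 = f(1.100000, -2.060044) = 2.899197
  k3 = f(1.100000, -2.110080) = 2.949233
  k4 = f(1.200000, -1.810153) = 2.480515
  p ← -2.400000 + (0.2/6)·(k1 + 2k2 + 2k3 + k4) = -1.814102
x=1.200000, p=-1.814102:
  k1 = f(1.200000, -1.814102) = 2.484464
  k2 = f(1.300000, -1.565656) = 2.060529
  k3 = f(1.300000, -1.608049) = 2.102922
  k4 = f(1.400000, -1.393518) = 1.707957
  p ← -1.814102 + (0.2/6)·(k1 + 2k2 + 2k3 + k4) = -1.396791
p(1.4) ≈ -1.3968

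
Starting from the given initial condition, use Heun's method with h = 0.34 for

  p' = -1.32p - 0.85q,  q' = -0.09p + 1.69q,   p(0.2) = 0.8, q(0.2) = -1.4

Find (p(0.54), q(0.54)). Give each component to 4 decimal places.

0.9551, -2.4678

Heun on (p,q): k1 = f(t_n, state_n); k2 = f(t_n + h, state_n + h·k1); state_{n+1} = state_n + (h/2)·(k1 + k2).
0.200000: (0.800000, -1.400000)
  k1 = (0.134000, -2.438000)
  predictor → (0.845560, -2.228920)
  k2 = (0.778443, -3.842975)
  → (0.955115, -2.467766)
(p(0.54), q(0.54)) ≈ (0.9551, -2.4678)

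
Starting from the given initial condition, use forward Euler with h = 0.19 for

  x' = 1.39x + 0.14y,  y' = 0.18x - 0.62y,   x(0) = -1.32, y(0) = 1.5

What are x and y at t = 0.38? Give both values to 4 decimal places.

-2.0249, 1.0719

Euler on (x,y): x_{n+1} = x_n + h·x', y_{n+1} = y_n + h·y'.
0.000000: (-1.320000, 1.500000); f=(-1.624800, -1.167600) → (-1.628712, 1.278156)
0.190000: (-1.628712, 1.278156); f=(-2.084968, -1.085625) → (-2.024856, 1.071887)
(x(0.38), y(0.38)) ≈ (-2.0249, 1.0719)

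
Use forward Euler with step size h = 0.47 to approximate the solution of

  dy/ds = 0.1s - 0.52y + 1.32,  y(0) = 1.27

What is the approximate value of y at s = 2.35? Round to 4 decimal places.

Euler: y_{n+1} = y_n + h·f(s_n, y_n).
s=0.000000, y=1.270000: f=0.659600 → y ← 1.270000 + 0.47·0.659600 = 1.580012
s=0.470000, y=1.580012: f=0.545394 → y ← 1.580012 + 0.47·0.545394 = 1.836347
s=0.940000, y=1.836347: f=0.459100 → y ← 1.836347 + 0.47·0.459100 = 2.052124
s=1.410000, y=2.052124: f=0.393896 → y ← 2.052124 + 0.47·0.393896 = 2.237255
s=1.880000, y=2.237255: f=0.344628 → y ← 2.237255 + 0.47·0.344628 = 2.399230
y(2.35) ≈ 2.3992

2.3992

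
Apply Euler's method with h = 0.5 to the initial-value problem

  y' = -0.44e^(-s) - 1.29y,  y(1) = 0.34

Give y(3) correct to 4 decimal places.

-0.0330

Euler: y_{n+1} = y_n + h·f(s_n, y_n).
s=1.000000, y=0.340000: f=-0.600467 → y ← 0.340000 + 0.5·(-0.600467) = 0.039767
s=1.500000, y=0.039767: f=-0.149476 → y ← 0.039767 + 0.5·(-0.149476) = -0.034972
s=2.000000, y=-0.034972: f=-0.014434 → y ← -0.034972 + 0.5·(-0.014434) = -0.042189
s=2.500000, y=-0.042189: f=0.018306 → y ← -0.042189 + 0.5·0.018306 = -0.033036
y(3) ≈ -0.0330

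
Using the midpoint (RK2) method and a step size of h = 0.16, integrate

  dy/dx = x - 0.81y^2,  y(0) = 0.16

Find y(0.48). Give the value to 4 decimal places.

Midpoint: k1 = f(x_n, y_n); k2 = f(x_n + h/2, y_n + (h/2)·k1); y_{n+1} = y_n + h·k2.
x=0.000000, y=0.160000:
  k1 = f(0.000000, 0.160000) = -0.020736
  k2 = f(0.080000, 0.158341) = 0.059692
  y ← 0.160000 + 0.16·0.059692 = 0.169551
x=0.160000, y=0.169551:
  k1 = f(0.160000, 0.169551) = 0.136715
  k2 = f(0.240000, 0.180488) = 0.213614
  y ← 0.169551 + 0.16·0.213614 = 0.203729
x=0.320000, y=0.203729:
  k1 = f(0.320000, 0.203729) = 0.286381
  k2 = f(0.400000, 0.226639) = 0.358394
  y ← 0.203729 + 0.16·0.358394 = 0.261072
y(0.48) ≈ 0.2611

0.2611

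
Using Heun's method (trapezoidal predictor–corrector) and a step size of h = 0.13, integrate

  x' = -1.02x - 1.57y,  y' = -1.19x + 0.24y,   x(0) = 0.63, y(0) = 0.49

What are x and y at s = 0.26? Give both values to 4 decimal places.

0.3350, 0.3721

Heun on (x,y): k1 = f(s_n, state_n); k2 = f(s_n + h, state_n + h·k1); state_{n+1} = state_n + (h/2)·(k1 + k2).
0.000000: (0.630000, 0.490000)
  k1 = (-1.411900, -0.632100)
  predictor → (0.446453, 0.407827)
  k2 = (-1.095670, -0.433401)
  → (0.467008, 0.420742)
0.130000: (0.467008, 0.420742)
  k1 = (-1.136914, -0.454761)
  predictor → (0.319209, 0.361624)
  k2 = (-0.893342, -0.293069)
  → (0.335041, 0.372133)
(x(0.26), y(0.26)) ≈ (0.3350, 0.3721)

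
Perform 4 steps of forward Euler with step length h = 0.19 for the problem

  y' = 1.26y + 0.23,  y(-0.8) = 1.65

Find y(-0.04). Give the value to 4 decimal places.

Euler: y_{n+1} = y_n + h·f(t_n, y_n).
t=-0.800000, y=1.650000: f=2.309000 → y ← 1.650000 + 0.19·2.309000 = 2.088710
t=-0.610000, y=2.088710: f=2.861775 → y ← 2.088710 + 0.19·2.861775 = 2.632447
t=-0.420000, y=2.632447: f=3.546883 → y ← 2.632447 + 0.19·3.546883 = 3.306355
t=-0.230000, y=3.306355: f=4.396007 → y ← 3.306355 + 0.19·4.396007 = 4.141596
y(-0.04) ≈ 4.1416

4.1416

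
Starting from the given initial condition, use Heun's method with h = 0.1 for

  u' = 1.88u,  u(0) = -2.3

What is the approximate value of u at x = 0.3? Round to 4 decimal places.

Heun: k1 = f(x_n, u_n); k2 = f(x_n + h, u_n + h·k1); u_{n+1} = u_n + (h/2)·(k1 + k2).
x=0.000000, u=-2.300000:
  k1 = f(0.000000, -2.300000) = -4.324000
  k2 = f(0.100000, -2.732400) = -5.136912
  u ← -2.300000 + (0.1/2)·(-4.324000 + (-5.136912)) = -2.773046
x=0.100000, u=-2.773046:
  k1 = f(0.100000, -2.773046) = -5.213326
  k2 = f(0.200000, -3.294378) = -6.193431
  u ← -2.773046 + (0.1/2)·(-5.213326 + (-6.193431)) = -3.343383
x=0.200000, u=-3.343383:
  k1 = f(0.200000, -3.343383) = -6.285561
  k2 = f(0.300000, -3.971940) = -7.467246
  u ← -3.343383 + (0.1/2)·(-6.285561 + (-7.467246)) = -4.031024
u(0.3) ≈ -4.0310

-4.0310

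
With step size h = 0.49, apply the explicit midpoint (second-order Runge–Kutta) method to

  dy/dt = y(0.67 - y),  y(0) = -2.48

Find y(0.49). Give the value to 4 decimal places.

-13.3828

Midpoint: k1 = f(t_n, y_n); k2 = f(t_n + h/2, y_n + (h/2)·k1); y_{n+1} = y_n + h·k2.
t=0.000000, y=-2.480000:
  k1 = f(0.000000, -2.480000) = -7.812000
  k2 = f(0.245000, -4.393940) = -22.250649
  y ← -2.480000 + 0.49·(-22.250649) = -13.382818
y(0.49) ≈ -13.3828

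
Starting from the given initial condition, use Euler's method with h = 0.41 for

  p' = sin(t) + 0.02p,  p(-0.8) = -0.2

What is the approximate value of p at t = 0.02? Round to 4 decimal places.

-0.6557

Euler: p_{n+1} = p_n + h·f(t_n, p_n).
t=-0.800000, p=-0.200000: f=-0.721356 → p ← -0.200000 + 0.41·(-0.721356) = -0.495756
t=-0.390000, p=-0.495756: f=-0.390104 → p ← -0.495756 + 0.41·(-0.390104) = -0.655698
p(0.02) ≈ -0.6557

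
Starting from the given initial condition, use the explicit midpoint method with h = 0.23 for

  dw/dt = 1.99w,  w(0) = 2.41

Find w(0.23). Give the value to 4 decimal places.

Midpoint: k1 = f(t_n, w_n); k2 = f(t_n + h/2, w_n + (h/2)·k1); w_{n+1} = w_n + h·k2.
t=0.000000, w=2.410000:
  k1 = f(0.000000, 2.410000) = 4.795900
  k2 = f(0.115000, 2.961529) = 5.893442
  w ← 2.410000 + 0.23·5.893442 = 3.765492
w(0.23) ≈ 3.7655

3.7655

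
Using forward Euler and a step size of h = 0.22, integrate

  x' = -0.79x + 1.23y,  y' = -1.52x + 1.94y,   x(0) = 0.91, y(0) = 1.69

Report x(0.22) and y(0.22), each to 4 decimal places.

Euler on (x,y): x_{n+1} = x_n + h·x', y_{n+1} = y_n + h·y'.
0.000000: (0.910000, 1.690000); f=(1.359800, 1.895400) → (1.209156, 2.106988)
(x(0.22), y(0.22)) ≈ (1.2092, 2.1070)

1.2092, 2.1070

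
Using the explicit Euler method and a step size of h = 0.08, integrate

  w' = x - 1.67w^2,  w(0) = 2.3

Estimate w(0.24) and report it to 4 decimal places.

Euler: w_{n+1} = w_n + h·f(x_n, w_n).
x=0.000000, w=2.300000: f=-8.834300 → w ← 2.300000 + 0.08·(-8.834300) = 1.593256
x=0.080000, w=1.593256: f=-4.159236 → w ← 1.593256 + 0.08·(-4.159236) = 1.260517
x=0.160000, w=1.260517: f=-2.493469 → w ← 1.260517 + 0.08·(-2.493469) = 1.061040
w(0.24) ≈ 1.0610

1.0610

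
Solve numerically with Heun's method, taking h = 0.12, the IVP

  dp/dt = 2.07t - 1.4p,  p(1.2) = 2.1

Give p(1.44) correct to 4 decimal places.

Heun: k1 = f(t_n, p_n); k2 = f(t_n + h, p_n + h·k1); p_{n+1} = p_n + (h/2)·(k1 + k2).
t=1.200000, p=2.100000:
  k1 = f(1.200000, 2.100000) = -0.456000
  k2 = f(1.320000, 2.045280) = -0.130992
  p ← 2.100000 + (0.12/2)·(-0.456000 + (-0.130992)) = 2.064780
t=1.320000, p=2.064780:
  k1 = f(1.320000, 2.064780) = -0.158293
  k2 = f(1.440000, 2.045785) = 0.116700
  p ← 2.064780 + (0.12/2)·(-0.158293 + 0.116700) = 2.062285
p(1.44) ≈ 2.0623

2.0623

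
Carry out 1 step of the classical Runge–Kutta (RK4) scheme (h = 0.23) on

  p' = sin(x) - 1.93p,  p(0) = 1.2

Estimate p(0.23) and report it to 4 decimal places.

RK4: k1 = f(x_n, p_n); k2 = f(x_n + h/2, p_n + (h/2)·k1); k3 = f(x_n + h/2, p_n + (h/2)·k2); k4 = f(x_n + h, p_n + h·k3); p_{n+1} = p_n + (h/6)·(k1 + 2k2 + 2k3 + k4).
x=0.000000, p=1.200000:
  k1 = f(0.000000, 1.200000) = -2.316000
  k2 = f(0.115000, 0.933660) = -1.687217
  k3 = f(0.115000, 1.005970) = -1.826775
  k4 = f(0.230000, 0.779842) = -1.277117
  p ← 1.200000 + (0.23/6)·(k1 + 2k2 + 2k3 + k4) = 0.792858
p(0.23) ≈ 0.7929

0.7929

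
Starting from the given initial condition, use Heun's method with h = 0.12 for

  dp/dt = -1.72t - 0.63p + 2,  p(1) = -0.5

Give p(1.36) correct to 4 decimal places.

Heun: k1 = f(t_n, p_n); k2 = f(t_n + h, p_n + h·k1); p_{n+1} = p_n + (h/2)·(k1 + k2).
t=1.000000, p=-0.500000:
  k1 = f(1.000000, -0.500000) = 0.595000
  k2 = f(1.120000, -0.428600) = 0.343618
  p ← -0.500000 + (0.12/2)·(0.595000 + 0.343618) = -0.443683
t=1.120000, p=-0.443683:
  k1 = f(1.120000, -0.443683) = 0.353120
  k2 = f(1.240000, -0.401308) = 0.120024
  p ← -0.443683 + (0.12/2)·(0.353120 + 0.120024) = -0.415294
t=1.240000, p=-0.415294:
  k1 = f(1.240000, -0.415294) = 0.128835
  k2 = f(1.360000, -0.399834) = -0.087305
  p ← -0.415294 + (0.12/2)·(0.128835 + (-0.087305)) = -0.412802
p(1.36) ≈ -0.4128

-0.4128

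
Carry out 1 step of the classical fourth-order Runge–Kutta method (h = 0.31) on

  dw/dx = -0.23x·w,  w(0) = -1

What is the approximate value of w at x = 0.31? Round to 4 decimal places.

RK4: k1 = f(x_n, w_n); k2 = f(x_n + h/2, w_n + (h/2)·k1); k3 = f(x_n + h/2, w_n + (h/2)·k2); k4 = f(x_n + h, w_n + h·k3); w_{n+1} = w_n + (h/6)·(k1 + 2k2 + 2k3 + k4).
x=0.000000, w=-1.000000:
  k1 = f(0.000000, -1.000000) = 0.000000
  k2 = f(0.155000, -1.000000) = 0.035650
  k3 = f(0.155000, -0.994474) = 0.035453
  k4 = f(0.310000, -0.989010) = 0.070516
  w ← -1.000000 + (0.31/6)·(k1 + 2k2 + 2k3 + k4) = -0.989009
w(0.31) ≈ -0.9890

-0.9890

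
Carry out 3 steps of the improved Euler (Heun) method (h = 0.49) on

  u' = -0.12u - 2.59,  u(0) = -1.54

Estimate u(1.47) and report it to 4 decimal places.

-4.7796

Heun: k1 = f(t_n, u_n); k2 = f(t_n + h, u_n + h·k1); u_{n+1} = u_n + (h/2)·(k1 + k2).
t=0.000000, u=-1.540000:
  k1 = f(0.000000, -1.540000) = -2.405200
  k2 = f(0.490000, -2.718548) = -2.263774
  u ← -1.540000 + (0.49/2)·(-2.405200 + (-2.263774)) = -2.683899
t=0.490000, u=-2.683899:
  k1 = f(0.490000, -2.683899) = -2.267932
  k2 = f(0.980000, -3.795185) = -2.134578
  u ← -2.683899 + (0.49/2)·(-2.267932 + (-2.134578)) = -3.762514
t=0.980000, u=-3.762514:
  k1 = f(0.980000, -3.762514) = -2.138498
  k2 = f(1.470000, -4.810378) = -2.012755
  u ← -3.762514 + (0.49/2)·(-2.138498 + (-2.012755)) = -4.779571
u(1.47) ≈ -4.7796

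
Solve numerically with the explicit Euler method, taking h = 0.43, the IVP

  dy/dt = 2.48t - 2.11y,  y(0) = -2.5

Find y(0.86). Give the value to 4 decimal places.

Euler: y_{n+1} = y_n + h·f(t_n, y_n).
t=0.000000, y=-2.500000: f=5.275000 → y ← -2.500000 + 0.43·5.275000 = -0.231750
t=0.430000, y=-0.231750: f=1.555393 → y ← -0.231750 + 0.43·1.555393 = 0.437069
y(0.86) ≈ 0.4371

0.4371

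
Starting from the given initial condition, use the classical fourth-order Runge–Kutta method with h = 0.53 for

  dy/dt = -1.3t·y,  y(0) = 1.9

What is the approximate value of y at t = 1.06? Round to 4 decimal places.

RK4: k1 = f(t_n, y_n); k2 = f(t_n + h/2, y_n + (h/2)·k1); k3 = f(t_n + h/2, y_n + (h/2)·k2); k4 = f(t_n + h, y_n + h·k3); y_{n+1} = y_n + (h/6)·(k1 + 2k2 + 2k3 + k4).
t=0.000000, y=1.900000:
  k1 = f(0.000000, 1.900000) = 0.000000
  k2 = f(0.265000, 1.900000) = -0.654550
  k3 = f(0.265000, 1.726544) = -0.594794
  k4 = f(0.530000, 1.584759) = -1.091899
  y ← 1.900000 + (0.53/6)·(k1 + 2k2 + 2k3 + k4) = 1.582831
t=0.530000, y=1.582831:
  k1 = f(0.530000, 1.582831) = -1.090571
  k2 = f(0.795000, 1.293830) = -1.337173
  k3 = f(0.795000, 1.228480) = -1.269635
  k4 = f(1.060000, 0.909925) = -1.253877
  y ← 1.582831 + (0.53/6)·(k1 + 2k2 + 2k3 + k4) = 0.915202
y(1.06) ≈ 0.9152

0.9152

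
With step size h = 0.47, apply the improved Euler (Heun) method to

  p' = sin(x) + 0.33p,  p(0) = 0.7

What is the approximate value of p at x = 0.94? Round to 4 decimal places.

Heun: k1 = f(x_n, p_n); k2 = f(x_n + h, p_n + h·k1); p_{n+1} = p_n + (h/2)·(k1 + k2).
x=0.000000, p=0.700000:
  k1 = f(0.000000, 0.700000) = 0.231000
  k2 = f(0.470000, 0.808570) = 0.719714
  p ← 0.700000 + (0.47/2)·(0.231000 + 0.719714) = 0.923418
x=0.470000, p=0.923418:
  k1 = f(0.470000, 0.923418) = 0.757614
  k2 = f(0.940000, 1.279497) = 1.229792
  p ← 0.923418 + (0.47/2)·(0.757614 + 1.229792) = 1.390458
p(0.94) ≈ 1.3905

1.3905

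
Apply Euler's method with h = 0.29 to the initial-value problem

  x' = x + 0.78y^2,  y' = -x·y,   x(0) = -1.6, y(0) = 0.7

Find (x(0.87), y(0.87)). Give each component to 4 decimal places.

Euler on (x,y): x_{n+1} = x_n + h·x', y_{n+1} = y_n + h·y'.
0.000000: (-1.600000, 0.700000); f=(-1.217800, 1.120000) → (-1.953162, 1.024800)
0.290000: (-1.953162, 1.024800); f=(-1.133994, 2.001600) → (-2.282020, 1.605264)
0.580000: (-2.282020, 1.605264); f=(-0.272059, 3.663245) → (-2.360918, 2.667605)
(x(0.87), y(0.87)) ≈ (-2.3609, 2.6676)

-2.3609, 2.6676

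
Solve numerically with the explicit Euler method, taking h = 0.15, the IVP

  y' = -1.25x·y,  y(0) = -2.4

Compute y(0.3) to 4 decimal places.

-2.3325

Euler: y_{n+1} = y_n + h·f(x_n, y_n).
x=0.000000, y=-2.400000: f=0.000000 → y ← -2.400000 + 0.15·0.000000 = -2.400000
x=0.150000, y=-2.400000: f=0.450000 → y ← -2.400000 + 0.15·0.450000 = -2.332500
y(0.3) ≈ -2.3325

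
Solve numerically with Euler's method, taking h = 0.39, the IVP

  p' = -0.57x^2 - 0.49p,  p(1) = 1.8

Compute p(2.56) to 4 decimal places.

Euler: p_{n+1} = p_n + h·f(x_n, p_n).
x=1.000000, p=1.800000: f=-1.452000 → p ← 1.800000 + 0.39·(-1.452000) = 1.233720
x=1.390000, p=1.233720: f=-1.705820 → p ← 1.233720 + 0.39·(-1.705820) = 0.568450
x=1.780000, p=0.568450: f=-2.084529 → p ← 0.568450 + 0.39·(-2.084529) = -0.244516
x=2.170000, p=-0.244516: f=-2.564260 → p ← -0.244516 + 0.39·(-2.564260) = -1.244577
p(2.56) ≈ -1.2446

-1.2446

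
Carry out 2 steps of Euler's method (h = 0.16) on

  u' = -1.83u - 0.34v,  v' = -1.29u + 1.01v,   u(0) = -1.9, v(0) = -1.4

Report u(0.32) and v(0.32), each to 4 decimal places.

-0.8293, -1.1719

Euler on (u,v): u_{n+1} = u_n + h·u', v_{n+1} = v_n + h·v'.
0.000000: (-1.900000, -1.400000); f=(3.953000, 1.037000) → (-1.267520, -1.234080)
0.160000: (-1.267520, -1.234080); f=(2.739149, 0.388680) → (-0.829256, -1.171891)
(u(0.32), v(0.32)) ≈ (-0.8293, -1.1719)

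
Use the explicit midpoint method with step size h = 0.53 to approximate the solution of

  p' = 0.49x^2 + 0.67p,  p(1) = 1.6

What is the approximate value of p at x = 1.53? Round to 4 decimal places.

Midpoint: k1 = f(x_n, p_n); k2 = f(x_n + h/2, p_n + (h/2)·k1); p_{n+1} = p_n + h·k2.
x=1.000000, p=1.600000:
  k1 = f(1.000000, 1.600000) = 1.562000
  k2 = f(1.265000, 2.013930) = 2.133443
  p ← 1.600000 + 0.53·2.133443 = 2.730725
p(1.53) ≈ 2.7307

2.7307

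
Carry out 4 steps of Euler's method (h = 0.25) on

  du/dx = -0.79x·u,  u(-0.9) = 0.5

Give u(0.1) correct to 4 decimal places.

Euler: u_{n+1} = u_n + h·f(x_n, u_n).
x=-0.900000, u=0.500000: f=0.355500 → u ← 0.500000 + 0.25·0.355500 = 0.588875
x=-0.650000, u=0.588875: f=0.302387 → u ← 0.588875 + 0.25·0.302387 = 0.664472
x=-0.400000, u=0.664472: f=0.209973 → u ← 0.664472 + 0.25·0.209973 = 0.716965
x=-0.150000, u=0.716965: f=0.084960 → u ← 0.716965 + 0.25·0.084960 = 0.738205
u(0.1) ≈ 0.7382

0.7382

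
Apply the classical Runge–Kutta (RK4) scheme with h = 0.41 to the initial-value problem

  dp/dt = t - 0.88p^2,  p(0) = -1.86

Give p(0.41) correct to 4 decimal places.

-5.1891

RK4: k1 = f(t_n, p_n); k2 = f(t_n + h/2, p_n + (h/2)·k1); k3 = f(t_n + h/2, p_n + (h/2)·k2); k4 = f(t_n + h, p_n + h·k3); p_{n+1} = p_n + (h/6)·(k1 + 2k2 + 2k3 + k4).
t=0.000000, p=-1.860000:
  k1 = f(0.000000, -1.860000) = -3.044448
  k2 = f(0.205000, -2.484112) = -5.225314
  k3 = f(0.205000, -2.931189) = -7.355847
  k4 = f(0.410000, -4.875897) = -20.511449
  p ← -1.860000 + (0.41/6)·(k1 + 2k2 + 2k3 + k4) = -5.189078
p(0.41) ≈ -5.1891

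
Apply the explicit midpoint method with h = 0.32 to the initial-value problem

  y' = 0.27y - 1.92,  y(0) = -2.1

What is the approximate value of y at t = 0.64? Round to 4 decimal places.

-3.8353

Midpoint: k1 = f(t_n, y_n); k2 = f(t_n + h/2, y_n + (h/2)·k1); y_{n+1} = y_n + h·k2.
t=0.000000, y=-2.100000:
  k1 = f(0.000000, -2.100000) = -2.487000
  k2 = f(0.160000, -2.497920) = -2.594438
  y ← -2.100000 + 0.32·(-2.594438) = -2.930220
t=0.320000, y=-2.930220:
  k1 = f(0.320000, -2.930220) = -2.711159
  k2 = f(0.480000, -3.364006) = -2.828282
  y ← -2.930220 + 0.32·(-2.828282) = -3.835270
y(0.64) ≈ -3.8353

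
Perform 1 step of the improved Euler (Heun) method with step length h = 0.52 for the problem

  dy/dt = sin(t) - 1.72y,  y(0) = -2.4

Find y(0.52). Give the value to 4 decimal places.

-1.0842

Heun: k1 = f(t_n, y_n); k2 = f(t_n + h, y_n + h·k1); y_{n+1} = y_n + (h/2)·(k1 + k2).
t=0.000000, y=-2.400000:
  k1 = f(0.000000, -2.400000) = 4.128000
  k2 = f(0.520000, -0.253440) = 0.932797
  y ← -2.400000 + (0.52/2)·(4.128000 + 0.932797) = -1.084193
y(0.52) ≈ -1.0842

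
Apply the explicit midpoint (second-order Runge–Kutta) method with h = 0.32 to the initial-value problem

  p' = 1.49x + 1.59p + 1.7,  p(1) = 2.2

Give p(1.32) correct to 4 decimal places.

Midpoint: k1 = f(x_n, p_n); k2 = f(x_n + h/2, p_n + (h/2)·k1); p_{n+1} = p_n + h·k2.
x=1.000000, p=2.200000:
  k1 = f(1.000000, 2.200000) = 6.688000
  k2 = f(1.160000, 3.270080) = 8.627827
  p ← 2.200000 + 0.32·8.627827 = 4.960905
p(1.32) ≈ 4.9609

4.9609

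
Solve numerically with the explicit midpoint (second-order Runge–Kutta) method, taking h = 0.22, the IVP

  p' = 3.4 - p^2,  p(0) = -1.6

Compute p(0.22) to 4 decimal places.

-1.3520

Midpoint: k1 = f(t_n, p_n); k2 = f(t_n + h/2, p_n + (h/2)·k1); p_{n+1} = p_n + h·k2.
t=0.000000, p=-1.600000:
  k1 = f(0.000000, -1.600000) = 0.840000
  k2 = f(0.110000, -1.507600) = 1.127142
  p ← -1.600000 + 0.22·1.127142 = -1.352029
p(0.22) ≈ -1.3520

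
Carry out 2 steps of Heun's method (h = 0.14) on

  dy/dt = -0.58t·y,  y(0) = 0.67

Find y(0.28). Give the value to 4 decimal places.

0.6549

Heun: k1 = f(t_n, y_n); k2 = f(t_n + h, y_n + h·k1); y_{n+1} = y_n + (h/2)·(k1 + k2).
t=0.000000, y=0.670000:
  k1 = f(0.000000, 0.670000) = 0.000000
  k2 = f(0.140000, 0.670000) = -0.054404
  y ← 0.670000 + (0.14/2)·(0.000000 + (-0.054404)) = 0.666192
t=0.140000, y=0.666192:
  k1 = f(0.140000, 0.666192) = -0.054095
  k2 = f(0.280000, 0.658618) = -0.106960
  y ← 0.666192 + (0.14/2)·(-0.054095 + (-0.106960)) = 0.654918
y(0.28) ≈ 0.6549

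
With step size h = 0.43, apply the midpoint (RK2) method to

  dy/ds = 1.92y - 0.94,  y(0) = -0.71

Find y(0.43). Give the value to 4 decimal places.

Midpoint: k1 = f(s_n, y_n); k2 = f(s_n + h/2, y_n + (h/2)·k1); y_{n+1} = y_n + h·k2.
s=0.000000, y=-0.710000:
  k1 = f(0.000000, -0.710000) = -2.303200
  k2 = f(0.215000, -1.205188) = -3.253961
  y ← -0.710000 + 0.43·(-3.253961) = -2.109203
y(0.43) ≈ -2.1092

-2.1092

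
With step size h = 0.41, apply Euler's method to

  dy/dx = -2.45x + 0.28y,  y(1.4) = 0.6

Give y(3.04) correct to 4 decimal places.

Euler: y_{n+1} = y_n + h·f(x_n, y_n).
x=1.400000, y=0.600000: f=-3.262000 → y ← 0.600000 + 0.41·(-3.262000) = -0.737420
x=1.810000, y=-0.737420: f=-4.640978 → y ← -0.737420 + 0.41·(-4.640978) = -2.640221
x=2.220000, y=-2.640221: f=-6.178262 → y ← -2.640221 + 0.41·(-6.178262) = -5.173308
x=2.630000, y=-5.173308: f=-7.892026 → y ← -5.173308 + 0.41·(-7.892026) = -8.409039
y(3.04) ≈ -8.4090

-8.4090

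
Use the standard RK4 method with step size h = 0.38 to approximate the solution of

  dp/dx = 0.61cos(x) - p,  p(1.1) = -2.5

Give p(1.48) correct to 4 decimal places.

RK4: k1 = f(x_n, p_n); k2 = f(x_n + h/2, p_n + (h/2)·k1); k3 = f(x_n + h/2, p_n + (h/2)·k2); k4 = f(x_n + h, p_n + h·k3); p_{n+1} = p_n + (h/6)·(k1 + 2k2 + 2k3 + k4).
x=1.100000, p=-2.500000:
  k1 = f(1.100000, -2.500000) = 2.776694
  k2 = f(1.290000, -1.972428) = 2.141472
  k3 = f(1.290000, -2.093120) = 2.262164
  k4 = f(1.480000, -1.640378) = 1.695687
  p ← -2.500000 + (0.38/6)·(k1 + 2k2 + 2k3 + k4) = -1.658955
p(1.48) ≈ -1.6590

-1.6590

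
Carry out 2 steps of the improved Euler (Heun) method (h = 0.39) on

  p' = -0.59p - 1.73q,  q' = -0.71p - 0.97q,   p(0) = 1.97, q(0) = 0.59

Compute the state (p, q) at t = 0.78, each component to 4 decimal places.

1.2735, -0.2178

Heun on (p,q): k1 = f(t_n, state_n); k2 = f(t_n + h, state_n + h·k1); state_{n+1} = state_n + (h/2)·(k1 + k2).
0.000000: (1.970000, 0.590000)
  k1 = (-2.183000, -1.971000)
  predictor → (1.118630, -0.178690)
  k2 = (-0.350858, -0.620898)
  → (1.475898, 0.084580)
0.390000: (1.475898, 0.084580)
  k1 = (-1.017103, -1.129930)
  predictor → (1.079228, -0.356093)
  k2 = (-0.020704, -0.420842)
  → (1.273525, -0.217821)
(p(0.78), q(0.78)) ≈ (1.2735, -0.2178)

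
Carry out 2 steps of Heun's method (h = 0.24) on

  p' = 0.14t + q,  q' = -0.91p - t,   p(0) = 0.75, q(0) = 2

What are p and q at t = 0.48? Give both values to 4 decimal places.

1.6089, 1.3565

Heun on (p,q): k1 = f(t_n, state_n); k2 = f(t_n + h, state_n + h·k1); state_{n+1} = state_n + (h/2)·(k1 + k2).
0.000000: (0.750000, 2.000000)
  k1 = (2.000000, -0.682500)
  predictor → (1.230000, 1.836200)
  k2 = (1.869800, -1.359300)
  → (1.214376, 1.754984)
0.240000: (1.214376, 1.754984)
  k1 = (1.788584, -1.345082)
  predictor → (1.643636, 1.432164)
  k2 = (1.499364, -1.975709)
  → (1.608930, 1.356489)
(p(0.48), q(0.48)) ≈ (1.6089, 1.3565)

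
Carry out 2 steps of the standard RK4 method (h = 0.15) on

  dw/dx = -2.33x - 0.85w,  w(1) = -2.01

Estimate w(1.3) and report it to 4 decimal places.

-2.2711

RK4: k1 = f(x_n, w_n); k2 = f(x_n + h/2, w_n + (h/2)·k1); k3 = f(x_n + h/2, w_n + (h/2)·k2); k4 = f(x_n + h, w_n + h·k3); w_{n+1} = w_n + (h/6)·(k1 + 2k2 + 2k3 + k4).
x=1.000000, w=-2.010000:
  k1 = f(1.000000, -2.010000) = -0.621500
  k2 = f(1.075000, -2.056612) = -0.756629
  k3 = f(1.075000, -2.066747) = -0.748015
  k4 = f(1.150000, -2.122202) = -0.875628
  w ← -2.010000 + (0.15/6)·(k1 + 2k2 + 2k3 + k4) = -2.122660
x=1.150000, w=-2.122660:
  k1 = f(1.150000, -2.122660) = -0.875239
  k2 = f(1.225000, -2.188303) = -0.994192
  k3 = f(1.225000, -2.197225) = -0.986609
  k4 = f(1.300000, -2.270652) = -1.098946
  w ← -2.122660 + (0.15/6)·(k1 + 2k2 + 2k3 + k4) = -2.271055
w(1.3) ≈ -2.2711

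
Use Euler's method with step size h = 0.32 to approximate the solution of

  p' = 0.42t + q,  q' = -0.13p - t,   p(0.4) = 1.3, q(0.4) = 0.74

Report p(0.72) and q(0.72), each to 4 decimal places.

1.5906, 0.5579

Euler on (p,q): p_{n+1} = p_n + h·p', q_{n+1} = q_n + h·q'.
0.400000: (1.300000, 0.740000); f=(0.908000, -0.569000) → (1.590560, 0.557920)
(p(0.72), q(0.72)) ≈ (1.5906, 0.5579)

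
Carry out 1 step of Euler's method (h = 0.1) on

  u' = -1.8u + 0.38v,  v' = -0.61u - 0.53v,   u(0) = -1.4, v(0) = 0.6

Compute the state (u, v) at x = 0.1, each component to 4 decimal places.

Euler on (u,v): u_{n+1} = u_n + h·u', v_{n+1} = v_n + h·v'.
0.000000: (-1.400000, 0.600000); f=(2.748000, 0.536000) → (-1.125200, 0.653600)
(u(0.1), v(0.1)) ≈ (-1.1252, 0.6536)

-1.1252, 0.6536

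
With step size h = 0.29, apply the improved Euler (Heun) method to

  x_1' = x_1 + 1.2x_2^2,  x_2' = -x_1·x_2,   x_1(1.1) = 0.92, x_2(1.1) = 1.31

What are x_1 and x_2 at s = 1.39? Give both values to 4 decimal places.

1.7712, 0.8868

Heun on (x_1,x_2): k1 = f(s_n, state_n); k2 = f(s_n + h, state_n + h·k1); state_{n+1} = state_n + (h/2)·(k1 + k2).
1.100000: (0.920000, 1.310000)
  k1 = (2.979320, -1.205200)
  predictor → (1.784003, 0.960492)
  k2 = (2.891057, -1.713520)
  → (1.771205, 0.886786)
(x_1(1.39), x_2(1.39)) ≈ (1.7712, 0.8868)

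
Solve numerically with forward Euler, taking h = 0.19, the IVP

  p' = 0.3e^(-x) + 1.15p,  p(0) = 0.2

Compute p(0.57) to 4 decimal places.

Euler: p_{n+1} = p_n + h·f(x_n, p_n).
x=0.000000, p=0.200000: f=0.530000 → p ← 0.200000 + 0.19·0.530000 = 0.300700
x=0.190000, p=0.300700: f=0.593893 → p ← 0.300700 + 0.19·0.593893 = 0.413540
x=0.380000, p=0.413540: f=0.680729 → p ← 0.413540 + 0.19·0.680729 = 0.542878
p(0.57) ≈ 0.5429

0.5429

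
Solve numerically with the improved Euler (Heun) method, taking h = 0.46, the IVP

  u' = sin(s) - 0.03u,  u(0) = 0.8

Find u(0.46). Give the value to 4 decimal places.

0.8911

Heun: k1 = f(s_n, u_n); k2 = f(s_n + h, u_n + h·k1); u_{n+1} = u_n + (h/2)·(k1 + k2).
s=0.000000, u=0.800000:
  k1 = f(0.000000, 0.800000) = -0.024000
  k2 = f(0.460000, 0.788960) = 0.420279
  u ← 0.800000 + (0.46/2)·(-0.024000 + 0.420279) = 0.891144
u(0.46) ≈ 0.8911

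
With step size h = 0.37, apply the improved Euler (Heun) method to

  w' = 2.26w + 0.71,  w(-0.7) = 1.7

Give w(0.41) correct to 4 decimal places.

Heun: k1 = f(t_n, w_n); k2 = f(t_n + h, w_n + h·k1); w_{n+1} = w_n + (h/2)·(k1 + k2).
t=-0.700000, w=1.700000:
  k1 = f(-0.700000, 1.700000) = 4.552000
  k2 = f(-0.330000, 3.384240) = 8.358382
  w ← 1.700000 + (0.37/2)·(4.552000 + 8.358382) = 4.088421
t=-0.330000, w=4.088421:
  k1 = f(-0.330000, 4.088421) = 9.949831
  k2 = f(0.040000, 7.769858) = 18.269879
  w ← 4.088421 + (0.37/2)·(9.949831 + 18.269879) = 9.309067
t=0.040000, w=9.309067:
  k1 = f(0.040000, 9.309067) = 21.748492
  k2 = f(0.410000, 17.356009) = 39.934581
  w ← 9.309067 + (0.37/2)·(21.748492 + 39.934581) = 20.720436
w(0.41) ≈ 20.7204

20.7204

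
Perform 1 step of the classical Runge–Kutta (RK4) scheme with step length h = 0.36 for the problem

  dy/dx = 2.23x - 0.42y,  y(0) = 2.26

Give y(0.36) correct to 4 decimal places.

RK4: k1 = f(x_n, y_n); k2 = f(x_n + h/2, y_n + (h/2)·k1); k3 = f(x_n + h/2, y_n + (h/2)·k2); k4 = f(x_n + h, y_n + h·k3); y_{n+1} = y_n + (h/6)·(k1 + 2k2 + 2k3 + k4).
x=0.000000, y=2.260000:
  k1 = f(0.000000, 2.260000) = -0.949200
  k2 = f(0.180000, 2.089144) = -0.476040
  k3 = f(0.180000, 2.174313) = -0.511811
  k4 = f(0.360000, 2.075748) = -0.069014
  y ← 2.260000 + (0.36/6)·(k1 + 2k2 + 2k3 + k4) = 2.080365
y(0.36) ≈ 2.0804

2.0804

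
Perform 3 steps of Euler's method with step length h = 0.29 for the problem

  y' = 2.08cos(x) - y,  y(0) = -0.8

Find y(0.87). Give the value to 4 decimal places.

0.9327

Euler: y_{n+1} = y_n + h·f(x_n, y_n).
x=0.000000, y=-0.800000: f=2.880000 → y ← -0.800000 + 0.29·2.880000 = 0.035200
x=0.290000, y=0.035200: f=1.957947 → y ← 0.035200 + 0.29·1.957947 = 0.603005
x=0.580000, y=0.603005: f=1.136838 → y ← 0.603005 + 0.29·1.136838 = 0.932688
y(0.87) ≈ 0.9327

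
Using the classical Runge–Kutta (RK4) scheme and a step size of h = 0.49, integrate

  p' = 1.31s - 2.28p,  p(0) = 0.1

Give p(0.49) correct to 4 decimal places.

RK4: k1 = f(s_n, p_n); k2 = f(s_n + h/2, p_n + (h/2)·k1); k3 = f(s_n + h/2, p_n + (h/2)·k2); k4 = f(s_n + h, p_n + h·k3); p_{n+1} = p_n + (h/6)·(k1 + 2k2 + 2k3 + k4).
s=0.000000, p=0.100000:
  k1 = f(0.000000, 0.100000) = -0.228000
  k2 = f(0.245000, 0.044140) = 0.220311
  k3 = f(0.245000, 0.153976) = -0.030116
  k4 = f(0.490000, 0.085243) = 0.447545
  p ← 0.100000 + (0.49/6)·(k1 + 2k2 + 2k3 + k4) = 0.148995
p(0.49) ≈ 0.1490

0.1490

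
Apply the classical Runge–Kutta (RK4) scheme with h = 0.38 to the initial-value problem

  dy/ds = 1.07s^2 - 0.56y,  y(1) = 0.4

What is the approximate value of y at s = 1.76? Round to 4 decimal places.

1.6039

RK4: k1 = f(s_n, y_n); k2 = f(s_n + h/2, y_n + (h/2)·k1); k3 = f(s_n + h/2, y_n + (h/2)·k2); k4 = f(s_n + h, y_n + h·k3); y_{n+1} = y_n + (h/6)·(k1 + 2k2 + 2k3 + k4).
s=1.000000, y=0.400000:
  k1 = f(1.000000, 0.400000) = 0.846000
  k2 = f(1.190000, 0.560740) = 1.201213
  k3 = f(1.190000, 0.628230) = 1.163418
  k4 = f(1.380000, 0.842099) = 1.566133
  y ← 0.400000 + (0.38/6)·(k1 + 2k2 + 2k3 + k4) = 0.852288
s=1.380000, y=0.852288:
  k1 = f(1.380000, 0.852288) = 1.560427
  k2 = f(1.570000, 1.148769) = 1.994132
  k3 = f(1.570000, 1.231173) = 1.947986
  k4 = f(1.760000, 1.592523) = 2.422619
  y ← 0.852288 + (0.38/6)·(k1 + 2k2 + 2k3 + k4) = 1.603883
y(1.76) ≈ 1.6039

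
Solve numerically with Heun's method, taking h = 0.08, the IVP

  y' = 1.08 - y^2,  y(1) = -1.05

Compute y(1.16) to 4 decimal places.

-1.0543

Heun: k1 = f(t_n, y_n); k2 = f(t_n + h, y_n + h·k1); y_{n+1} = y_n + (h/2)·(k1 + k2).
t=1.000000, y=-1.050000:
  k1 = f(1.000000, -1.050000) = -0.022500
  k2 = f(1.080000, -1.051800) = -0.026283
  y ← -1.050000 + (0.08/2)·(-0.022500 + (-0.026283)) = -1.051951
t=1.080000, y=-1.051951:
  k1 = f(1.080000, -1.051951) = -0.026602
  k2 = f(1.160000, -1.054079) = -0.031084
  y ← -1.051951 + (0.08/2)·(-0.026602 + (-0.031084)) = -1.054259
y(1.16) ≈ -1.0543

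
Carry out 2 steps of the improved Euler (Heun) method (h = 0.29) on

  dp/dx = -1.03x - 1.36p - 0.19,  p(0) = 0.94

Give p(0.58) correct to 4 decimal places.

0.2221

Heun: k1 = f(x_n, p_n); k2 = f(x_n + h, p_n + h·k1); p_{n+1} = p_n + (h/2)·(k1 + k2).
x=0.000000, p=0.940000:
  k1 = f(0.000000, 0.940000) = -1.468400
  k2 = f(0.290000, 0.514164) = -1.187963
  p ← 0.940000 + (0.29/2)·(-1.468400 + (-1.187963)) = 0.554827
x=0.290000, p=0.554827:
  k1 = f(0.290000, 0.554827) = -1.243265
  k2 = f(0.580000, 0.194280) = -1.051621
  p ← 0.554827 + (0.29/2)·(-1.243265 + (-1.051621)) = 0.222069
p(0.58) ≈ 0.2221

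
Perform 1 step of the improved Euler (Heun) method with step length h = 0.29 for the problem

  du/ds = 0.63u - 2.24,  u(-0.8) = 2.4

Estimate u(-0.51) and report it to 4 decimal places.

Heun: k1 = f(s_n, u_n); k2 = f(s_n + h, u_n + h·k1); u_{n+1} = u_n + (h/2)·(k1 + k2).
s=-0.800000, u=2.400000:
  k1 = f(-0.800000, 2.400000) = -0.728000
  k2 = f(-0.510000, 2.188880) = -0.861006
  u ← 2.400000 + (0.29/2)·(-0.728000 + (-0.861006)) = 2.169594
u(-0.51) ≈ 2.1696

2.1696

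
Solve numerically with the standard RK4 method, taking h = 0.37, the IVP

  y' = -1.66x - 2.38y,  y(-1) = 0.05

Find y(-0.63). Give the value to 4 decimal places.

RK4: k1 = f(x_n, y_n); k2 = f(x_n + h/2, y_n + (h/2)·k1); k3 = f(x_n + h/2, y_n + (h/2)·k2); k4 = f(x_n + h, y_n + h·k3); y_{n+1} = y_n + (h/6)·(k1 + 2k2 + 2k3 + k4).
x=-1.000000, y=0.050000:
  k1 = f(-1.000000, 0.050000) = 1.541000
  k2 = f(-0.815000, 0.335085) = 0.555398
  k3 = f(-0.815000, 0.152749) = 0.989358
  k4 = f(-0.630000, 0.416063) = 0.055571
  y ← 0.050000 + (0.37/6)·(k1 + 2k2 + 2k3 + k4) = 0.338975
y(-0.63) ≈ 0.3390

0.3390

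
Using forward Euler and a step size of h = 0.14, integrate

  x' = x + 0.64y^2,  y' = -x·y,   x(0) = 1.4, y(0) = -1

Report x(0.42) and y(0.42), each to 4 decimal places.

2.2904, -0.4440

Euler on (x,y): x_{n+1} = x_n + h·x', y_{n+1} = y_n + h·y'.
0.000000: (1.400000, -1.000000); f=(2.040000, 1.400000) → (1.685600, -0.804000)
0.140000: (1.685600, -0.804000); f=(2.099306, 1.355222) → (1.979503, -0.614269)
0.280000: (1.979503, -0.614269); f=(2.220992, 1.215947) → (2.290442, -0.444036)
(x(0.42), y(0.42)) ≈ (2.2904, -0.4440)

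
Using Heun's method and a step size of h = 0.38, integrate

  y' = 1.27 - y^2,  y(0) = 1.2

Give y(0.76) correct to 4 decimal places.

1.1458

Heun: k1 = f(s_n, y_n); k2 = f(s_n + h, y_n + h·k1); y_{n+1} = y_n + (h/2)·(k1 + k2).
s=0.000000, y=1.200000:
  k1 = f(0.000000, 1.200000) = -0.170000
  k2 = f(0.380000, 1.135400) = -0.019133
  y ← 1.200000 + (0.38/2)·(-0.170000 + (-0.019133)) = 1.164065
s=0.380000, y=1.164065:
  k1 = f(0.380000, 1.164065) = -0.085047
  k2 = f(0.760000, 1.131747) = -0.010851
  y ← 1.164065 + (0.38/2)·(-0.085047 + (-0.010851)) = 1.145844
y(0.76) ≈ 1.1458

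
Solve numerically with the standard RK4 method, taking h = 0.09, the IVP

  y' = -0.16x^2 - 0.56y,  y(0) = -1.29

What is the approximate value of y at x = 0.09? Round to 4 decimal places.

RK4: k1 = f(x_n, y_n); k2 = f(x_n + h/2, y_n + (h/2)·k1); k3 = f(x_n + h/2, y_n + (h/2)·k2); k4 = f(x_n + h, y_n + h·k3); y_{n+1} = y_n + (h/6)·(k1 + 2k2 + 2k3 + k4).
x=0.000000, y=-1.290000:
  k1 = f(0.000000, -1.290000) = 0.722400
  k2 = f(0.045000, -1.257492) = 0.703872
  k3 = f(0.045000, -1.258326) = 0.704338
  k4 = f(0.090000, -1.226610) = 0.685605
  y ← -1.290000 + (0.09/6)·(k1 + 2k2 + 2k3 + k4) = -1.226634
y(0.09) ≈ -1.2266

-1.2266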